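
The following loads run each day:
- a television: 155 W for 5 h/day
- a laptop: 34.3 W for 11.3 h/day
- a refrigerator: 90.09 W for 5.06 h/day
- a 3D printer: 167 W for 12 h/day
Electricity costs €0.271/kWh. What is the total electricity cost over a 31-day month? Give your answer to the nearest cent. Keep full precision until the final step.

€30.43

television: 155 W × 5 h × 31 d = 24,025 Wh = 24.02 kWh
laptop: 34.3 W × 11.3 h × 31 d = 12,015 Wh = 12.02 kWh
refrigerator: 90.09 W × 5.06 h × 31 d = 14,132 Wh = 14.13 kWh
3D printer: 167 W × 12 h × 31 d = 62,124 Wh = 62.12 kWh
Total energy = 24.02 + 12.02 + 14.13 + 62.12 = 112.3 kWh
Cost = 112.3 kWh × €0.271 = €30.43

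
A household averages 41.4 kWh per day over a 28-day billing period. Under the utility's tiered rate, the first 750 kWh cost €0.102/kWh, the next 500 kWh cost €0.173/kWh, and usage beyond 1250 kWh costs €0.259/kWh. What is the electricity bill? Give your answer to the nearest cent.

€147.29

Usage = 41.4 kWh/day × 28 days = 1159.2 kWh
First 750 kWh × €0.102 = €76.50
Next 409.2 kWh × €0.173 = €70.79
Remaining tier: 0 kWh (not reached)
Total = €147.29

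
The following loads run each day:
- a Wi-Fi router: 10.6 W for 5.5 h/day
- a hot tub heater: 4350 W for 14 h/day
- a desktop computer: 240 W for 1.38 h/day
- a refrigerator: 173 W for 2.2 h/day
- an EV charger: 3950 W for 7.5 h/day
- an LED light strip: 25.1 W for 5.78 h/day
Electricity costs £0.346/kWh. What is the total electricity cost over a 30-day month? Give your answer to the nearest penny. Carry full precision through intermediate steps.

£949.15

Wi-Fi router: 10.6 W × 5.5 h × 30 d = 1,749 Wh = 1.749 kWh
hot tub heater: 4350 W × 14 h × 30 d = 1,827,000 Wh = 1,827 kWh
desktop computer: 240 W × 1.38 h × 30 d = 9,936 Wh = 9.936 kWh
refrigerator: 173 W × 2.2 h × 30 d = 11,418 Wh = 11.42 kWh
EV charger: 3950 W × 7.5 h × 30 d = 888,750 Wh = 888.8 kWh
LED light strip: 25.1 W × 5.78 h × 30 d = 4,352 Wh = 4.352 kWh
Total energy = 1.749 + 1,827 + 9.936 + 11.42 + 888.8 + 4.352 = 2,743 kWh
Cost = 2,743 kWh × £0.346 = £949.15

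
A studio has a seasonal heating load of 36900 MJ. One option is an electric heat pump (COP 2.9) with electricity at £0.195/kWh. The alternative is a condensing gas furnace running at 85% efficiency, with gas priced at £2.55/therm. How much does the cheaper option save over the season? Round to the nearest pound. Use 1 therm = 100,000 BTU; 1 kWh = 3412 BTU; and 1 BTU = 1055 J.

Heat load = 36900 MJ = 36,900,000,000 J / 1055 = 34,976,303 BTU
Gas: input = 34,976,303 / 0.85 = 41,148,592 BTU = 411.5 therm → 411.5 × £2.55 = £1,049.29
Heat pump: 34,976,303 BTU / 3412 = 10,250 kWh heat; / 2.9 = 3,535 kWh in → × £0.195 = £689.29
Difference = |£1,049.29 − £689.29| = £360.00

£360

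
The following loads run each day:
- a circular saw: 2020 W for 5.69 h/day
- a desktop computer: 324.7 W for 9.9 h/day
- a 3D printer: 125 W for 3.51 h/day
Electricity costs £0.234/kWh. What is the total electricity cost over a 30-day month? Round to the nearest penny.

£106.33

circular saw: 2020 W × 5.69 h × 30 d = 344,814 Wh = 344.8 kWh
desktop computer: 324.7 W × 9.9 h × 30 d = 96,436 Wh = 96.44 kWh
3D printer: 125 W × 3.51 h × 30 d = 13,162 Wh = 13.16 kWh
Total energy = 344.8 + 96.44 + 13.16 = 454.4 kWh
Cost = 454.4 kWh × £0.234 = £106.33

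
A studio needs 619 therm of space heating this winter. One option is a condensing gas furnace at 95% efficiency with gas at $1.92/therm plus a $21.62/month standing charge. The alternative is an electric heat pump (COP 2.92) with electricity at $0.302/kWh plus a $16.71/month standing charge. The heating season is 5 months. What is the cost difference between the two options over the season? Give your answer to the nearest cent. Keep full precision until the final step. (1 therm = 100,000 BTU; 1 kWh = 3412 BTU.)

Heat load = 619 therm × 100,000 = 61,900,000 BTU
Gas: input = 61,900,000 / 0.95 = 65,157,895 BTU = 651.6 therm → 651.6 × $1.92 = $1,251.03; + 5 × $21.62 standing = $1,359.13
Heat pump: 61,900,000 BTU / 3412 = 18,140 kWh heat; / 2.92 = 6,213 kWh in → × $0.302 = $1,876.31; + 5 × $16.71 standing = $1,959.86
Difference = |$1,359.13 − $1,959.86| = $600.73

$600.73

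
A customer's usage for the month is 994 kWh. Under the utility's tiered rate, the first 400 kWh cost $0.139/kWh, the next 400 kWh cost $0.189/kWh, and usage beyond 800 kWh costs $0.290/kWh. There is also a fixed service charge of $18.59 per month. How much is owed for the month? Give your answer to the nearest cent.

$206.05

First 400 kWh × $0.139 = $55.60
Next 400 kWh × $0.189 = $75.60
Remaining 194 kWh × $0.290 = $56.26
Energy charge = $187.46; + service $18.59 = $206.05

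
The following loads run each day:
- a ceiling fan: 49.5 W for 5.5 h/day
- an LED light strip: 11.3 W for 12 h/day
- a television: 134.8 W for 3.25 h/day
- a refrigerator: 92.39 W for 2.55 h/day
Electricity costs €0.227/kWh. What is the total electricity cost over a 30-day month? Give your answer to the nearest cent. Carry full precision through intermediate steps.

ceiling fan: 49.5 W × 5.5 h × 30 d = 8,168 Wh = 8.168 kWh
LED light strip: 11.3 W × 12 h × 30 d = 4,068 Wh = 4.068 kWh
television: 134.8 W × 3.25 h × 30 d = 13,143 Wh = 13.14 kWh
refrigerator: 92.39 W × 2.55 h × 30 d = 7,068 Wh = 7.068 kWh
Total energy = 8.168 + 4.068 + 13.14 + 7.068 = 32.45 kWh
Cost = 32.45 kWh × €0.227 = €7.37

€7.37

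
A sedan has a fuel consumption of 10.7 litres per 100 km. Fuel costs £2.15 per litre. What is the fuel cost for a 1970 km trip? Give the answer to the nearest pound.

£453

Fuel = 10.7 L/100 km × 1970 km / 100 = 210.8 L
Cost = 210.8 L × £2.15/L = £453.20 ≈ £453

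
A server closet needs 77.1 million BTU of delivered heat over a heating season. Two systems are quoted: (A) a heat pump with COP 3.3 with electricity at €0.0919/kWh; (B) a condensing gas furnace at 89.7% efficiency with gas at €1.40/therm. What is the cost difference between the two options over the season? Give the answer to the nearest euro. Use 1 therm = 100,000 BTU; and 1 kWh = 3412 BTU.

Heat load = 77.1 × 10⁶ BTU = 77,100,000 BTU
Gas: input = 77,100,000 / 0.897 = 85,953,177 BTU = 859.5 therm → 859.5 × €1.40 = €1,203.34
Heat pump: 77,100,000 BTU / 3412 = 22,600 kWh heat; / 3.3 = 6,847 kWh in → × €0.0919 = €629.28
Difference = |€1,203.34 − €629.28| = €574.06 ≈ €574

€574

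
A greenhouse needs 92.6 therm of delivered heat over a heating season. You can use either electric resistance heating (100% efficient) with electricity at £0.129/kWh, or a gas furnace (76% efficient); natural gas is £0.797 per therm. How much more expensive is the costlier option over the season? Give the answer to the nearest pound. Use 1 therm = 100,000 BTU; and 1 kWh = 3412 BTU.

£253

Heat load = 92.6 therm × 100,000 = 9,260,000 BTU
Gas: input = 9,260,000 / 0.76 = 12,184,211 BTU = 121.8 therm → 121.8 × £0.797 = £97.11
Electric: 9,260,000 BTU / 3412 = 2,714 kWh → × £0.129 = £350.10
Difference = |£97.11 − £350.10| = £252.99 ≈ £253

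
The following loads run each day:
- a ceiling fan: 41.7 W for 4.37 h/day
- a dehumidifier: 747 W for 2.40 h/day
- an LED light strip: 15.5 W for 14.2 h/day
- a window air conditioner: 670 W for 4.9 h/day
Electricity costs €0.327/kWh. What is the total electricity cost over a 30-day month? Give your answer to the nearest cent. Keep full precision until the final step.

€53.74

ceiling fan: 41.7 W × 4.37 h × 30 d = 5,467 Wh = 5.467 kWh
dehumidifier: 747 W × 2.40 h × 30 d = 53,784 Wh = 53.78 kWh
LED light strip: 15.5 W × 14.2 h × 30 d = 6,603 Wh = 6.603 kWh
window air conditioner: 670 W × 4.9 h × 30 d = 98,490 Wh = 98.49 kWh
Total energy = 5.467 + 53.78 + 6.603 + 98.49 = 164.3 kWh
Cost = 164.3 kWh × €0.327 = €53.74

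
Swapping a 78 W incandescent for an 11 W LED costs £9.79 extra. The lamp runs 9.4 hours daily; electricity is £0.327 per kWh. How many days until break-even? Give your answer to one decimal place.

Power saved = 78 − 11 = 67 W
Daily energy saved = 67 W × 9.4 h = 629.8 Wh = 0.6298 kWh
Daily savings = 0.6298 × £0.327 = £0.2059
Payback = £9.79 / £0.2059 per day = 47.54 days

47.5 days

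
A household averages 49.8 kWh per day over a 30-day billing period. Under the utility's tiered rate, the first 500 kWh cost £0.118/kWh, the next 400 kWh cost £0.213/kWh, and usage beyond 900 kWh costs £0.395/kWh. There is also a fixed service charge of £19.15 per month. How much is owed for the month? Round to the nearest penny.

£397.98

Usage = 49.8 kWh/day × 30 days = 1494 kWh
First 500 kWh × £0.118 = £59.00
Next 400 kWh × £0.213 = £85.20
Remaining 594 kWh × £0.395 = £234.63
Energy charge = £378.83; + service £19.15 = £397.98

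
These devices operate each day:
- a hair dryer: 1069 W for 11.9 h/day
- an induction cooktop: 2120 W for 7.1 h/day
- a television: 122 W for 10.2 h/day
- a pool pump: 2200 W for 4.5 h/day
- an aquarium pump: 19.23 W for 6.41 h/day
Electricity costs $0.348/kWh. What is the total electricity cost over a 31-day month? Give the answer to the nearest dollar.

hair dryer: 1069 W × 11.9 h × 31 d = 394,354 Wh = 394.4 kWh
induction cooktop: 2120 W × 7.1 h × 31 d = 466,612 Wh = 466.6 kWh
television: 122 W × 10.2 h × 31 d = 38,576 Wh = 38.58 kWh
pool pump: 2200 W × 4.5 h × 31 d = 306,900 Wh = 306.9 kWh
aquarium pump: 19.23 W × 6.41 h × 31 d = 3,821 Wh = 3.821 kWh
Total energy = 394.4 + 466.6 + 38.58 + 306.9 + 3.821 = 1,210 kWh
Cost = 1,210 kWh × $0.348 = $421.17 ≈ $421

$421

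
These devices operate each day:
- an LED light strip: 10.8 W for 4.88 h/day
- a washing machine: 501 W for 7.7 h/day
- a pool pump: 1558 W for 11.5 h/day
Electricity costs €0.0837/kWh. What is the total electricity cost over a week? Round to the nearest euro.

€13

LED light strip: 10.8 W × 4.88 h × 7 d = 369 Wh = 0.3689 kWh
washing machine: 501 W × 7.7 h × 7 d = 27,004 Wh = 27 kWh
pool pump: 1558 W × 11.5 h × 7 d = 125,419 Wh = 125.4 kWh
Total energy = 0.3689 + 27 + 125.4 = 152.8 kWh
Cost = 152.8 kWh × €0.0837 = €12.79 ≈ €13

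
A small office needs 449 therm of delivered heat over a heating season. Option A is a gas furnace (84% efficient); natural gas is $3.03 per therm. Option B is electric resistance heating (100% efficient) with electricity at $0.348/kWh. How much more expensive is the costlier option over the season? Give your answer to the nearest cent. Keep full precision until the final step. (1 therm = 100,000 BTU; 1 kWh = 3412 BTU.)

Heat load = 449 therm × 100,000 = 44,900,000 BTU
Gas: input = 44,900,000 / 0.840 = 53,452,381 BTU = 534.5 therm → 534.5 × $3.03 = $1,619.61
Electric: 44,900,000 BTU / 3412 = 13,160 kWh → × $0.348 = $4,579.48
Difference = |$1,619.61 − $4,579.48| = $2,959.88

$2959.88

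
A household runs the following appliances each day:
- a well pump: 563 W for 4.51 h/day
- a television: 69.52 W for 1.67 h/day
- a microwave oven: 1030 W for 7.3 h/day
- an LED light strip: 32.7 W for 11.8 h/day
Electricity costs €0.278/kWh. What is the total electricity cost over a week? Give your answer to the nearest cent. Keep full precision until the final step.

well pump: 563 W × 4.51 h × 7 d = 17,774 Wh = 17.77 kWh
television: 69.52 W × 1.67 h × 7 d = 813 Wh = 0.8127 kWh
microwave oven: 1030 W × 7.3 h × 7 d = 52,633 Wh = 52.63 kWh
LED light strip: 32.7 W × 11.8 h × 7 d = 2,701 Wh = 2.701 kWh
Total energy = 17.77 + 0.8127 + 52.63 + 2.701 = 73.92 kWh
Cost = 73.92 kWh × €0.278 = €20.55

€20.55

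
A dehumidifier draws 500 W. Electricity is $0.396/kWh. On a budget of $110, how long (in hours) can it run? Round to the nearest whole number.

556 h

Energy budget = $110 / $0.396 per kWh = 277.8 kWh = 277,778 Wh
Runtime = 277,778 Wh / 500 W = 555.6 h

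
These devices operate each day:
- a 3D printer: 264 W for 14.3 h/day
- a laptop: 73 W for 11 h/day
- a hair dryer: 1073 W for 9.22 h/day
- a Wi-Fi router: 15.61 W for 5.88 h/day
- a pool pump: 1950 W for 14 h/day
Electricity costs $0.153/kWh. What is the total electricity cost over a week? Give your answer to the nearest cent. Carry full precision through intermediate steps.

3D printer: 264 W × 14.3 h × 7 d = 26,426 Wh = 26.43 kWh
laptop: 73 W × 11 h × 7 d = 5,621 Wh = 5.621 kWh
hair dryer: 1073 W × 9.22 h × 7 d = 69,251 Wh = 69.25 kWh
Wi-Fi router: 15.61 W × 5.88 h × 7 d = 643 Wh = 0.6425 kWh
pool pump: 1950 W × 14 h × 7 d = 191,100 Wh = 191.1 kWh
Total energy = 26.43 + 5.621 + 69.25 + 0.6425 + 191.1 = 293 kWh
Cost = 293 kWh × $0.153 = $44.84

$44.84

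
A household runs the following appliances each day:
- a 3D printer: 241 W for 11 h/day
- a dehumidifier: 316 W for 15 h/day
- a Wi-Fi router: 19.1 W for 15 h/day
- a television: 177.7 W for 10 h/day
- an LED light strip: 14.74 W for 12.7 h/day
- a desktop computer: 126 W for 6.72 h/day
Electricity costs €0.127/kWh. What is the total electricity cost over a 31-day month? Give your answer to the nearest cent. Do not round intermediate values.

€41.29

3D printer: 241 W × 11 h × 31 d = 82,181 Wh = 82.18 kWh
dehumidifier: 316 W × 15 h × 31 d = 146,940 Wh = 146.9 kWh
Wi-Fi router: 19.1 W × 15 h × 31 d = 8,882 Wh = 8.882 kWh
television: 177.7 W × 10 h × 31 d = 55,087 Wh = 55.09 kWh
LED light strip: 14.74 W × 12.7 h × 31 d = 5,803 Wh = 5.803 kWh
desktop computer: 126 W × 6.72 h × 31 d = 26,248 Wh = 26.25 kWh
Total energy = 82.18 + 146.9 + 8.882 + 55.09 + 5.803 + 26.25 = 325.1 kWh
Cost = 325.1 kWh × €0.127 = €41.29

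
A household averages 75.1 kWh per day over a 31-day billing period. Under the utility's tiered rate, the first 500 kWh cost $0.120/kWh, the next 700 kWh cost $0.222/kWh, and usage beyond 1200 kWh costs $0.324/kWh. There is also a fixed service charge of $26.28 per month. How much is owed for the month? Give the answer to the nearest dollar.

$607

Usage = 75.1 kWh/day × 31 days = 2328.1 kWh
First 500 kWh × $0.120 = $60.00
Next 700 kWh × $0.222 = $155.40
Remaining 1128.1 kWh × $0.324 = $365.50
Energy charge = $580.90; + service $26.28 = $607.18 ≈ $607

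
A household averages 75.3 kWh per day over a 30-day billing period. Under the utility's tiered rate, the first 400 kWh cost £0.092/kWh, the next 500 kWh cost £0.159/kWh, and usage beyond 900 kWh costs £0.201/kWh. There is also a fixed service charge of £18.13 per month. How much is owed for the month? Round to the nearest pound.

Usage = 75.3 kWh/day × 30 days = 2259 kWh
First 400 kWh × £0.092 = £36.80
Next 500 kWh × £0.159 = £79.50
Remaining 1359 kWh × £0.201 = £273.16
Energy charge = £389.46; + service £18.13 = £407.59 ≈ £408

£408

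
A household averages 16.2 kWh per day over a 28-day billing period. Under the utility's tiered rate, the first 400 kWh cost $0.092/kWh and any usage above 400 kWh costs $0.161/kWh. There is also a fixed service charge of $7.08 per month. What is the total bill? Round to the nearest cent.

Usage = 16.2 kWh/day × 28 days = 453.6 kWh
First 400 kWh × $0.092 = $36.80
Remaining 53.6 kWh × $0.161 = $8.63
Energy charge = $45.43; + service $7.08 = $52.51

$52.51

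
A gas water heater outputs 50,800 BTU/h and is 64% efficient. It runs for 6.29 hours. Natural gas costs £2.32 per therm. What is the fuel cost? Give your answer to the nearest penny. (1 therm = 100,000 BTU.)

Heat delivered = 50,800 BTU/h × 6.29 h = 319,532 BTU
Gas input = 319,532 / 0.64 = 499,269 BTU
= 499,269 / 100,000 = 4.993 therm
Cost = 4.993 × £2.32/therm = £11.58

£11.58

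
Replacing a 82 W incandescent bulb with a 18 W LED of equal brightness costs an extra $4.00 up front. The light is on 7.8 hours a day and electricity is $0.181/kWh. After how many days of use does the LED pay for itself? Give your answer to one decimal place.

Power saved = 82 − 18 = 64 W
Daily energy saved = 64 W × 7.8 h = 499.2 Wh = 0.4992 kWh
Daily savings = 0.4992 × $0.181 = $0.0904
Payback = $4.00 / $0.0904 per day = 44.27 days

44.3 days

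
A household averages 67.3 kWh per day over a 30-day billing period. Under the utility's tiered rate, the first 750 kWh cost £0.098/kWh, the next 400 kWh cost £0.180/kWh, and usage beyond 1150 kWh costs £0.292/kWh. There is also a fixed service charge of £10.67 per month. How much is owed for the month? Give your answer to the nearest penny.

£409.92

Usage = 67.3 kWh/day × 30 days = 2019 kWh
First 750 kWh × £0.098 = £73.50
Next 400 kWh × £0.180 = £72.00
Remaining 869 kWh × £0.292 = £253.75
Energy charge = £399.25; + service £10.67 = £409.92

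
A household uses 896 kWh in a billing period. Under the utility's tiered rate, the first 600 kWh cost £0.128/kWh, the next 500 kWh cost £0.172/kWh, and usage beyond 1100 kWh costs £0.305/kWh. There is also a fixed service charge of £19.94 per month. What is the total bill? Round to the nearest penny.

First 600 kWh × £0.128 = £76.80
Next 296 kWh × £0.172 = £50.91
Remaining tier: 0 kWh (not reached)
Energy charge = £127.71; + service £19.94 = £147.65

£147.65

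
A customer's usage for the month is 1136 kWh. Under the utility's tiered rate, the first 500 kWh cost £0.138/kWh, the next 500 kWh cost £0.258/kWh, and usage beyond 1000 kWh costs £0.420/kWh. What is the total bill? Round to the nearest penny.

First 500 kWh × £0.138 = £69.00
Next 500 kWh × £0.258 = £129.00
Remaining 136 kWh × £0.420 = £57.12
Total = £255.12

£255.12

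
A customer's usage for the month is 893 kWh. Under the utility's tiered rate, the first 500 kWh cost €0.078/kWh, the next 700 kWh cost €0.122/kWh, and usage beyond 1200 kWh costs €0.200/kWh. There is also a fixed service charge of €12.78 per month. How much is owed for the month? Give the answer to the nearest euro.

First 500 kWh × €0.078 = €39.00
Next 393 kWh × €0.122 = €47.95
Remaining tier: 0 kWh (not reached)
Energy charge = €86.95; + service €12.78 = €99.73 ≈ €100

€100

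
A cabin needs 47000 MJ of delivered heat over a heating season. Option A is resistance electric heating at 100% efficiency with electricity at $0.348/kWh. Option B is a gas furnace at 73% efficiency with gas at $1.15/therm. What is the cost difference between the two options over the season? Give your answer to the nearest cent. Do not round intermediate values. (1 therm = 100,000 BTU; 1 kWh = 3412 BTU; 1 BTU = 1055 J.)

$3841.95

Heat load = 47000 MJ = 47,000,000,000 J / 1055 = 44,549,763 BTU
Gas: input = 44,549,763 / 0.73 = 61,027,073 BTU = 610.3 therm → 610.3 × $1.15 = $701.81
Electric: 44,549,763 BTU / 3412 = 13,060 kWh → × $0.348 = $4,543.76
Difference = |$701.81 − $4,543.76| = $3,841.95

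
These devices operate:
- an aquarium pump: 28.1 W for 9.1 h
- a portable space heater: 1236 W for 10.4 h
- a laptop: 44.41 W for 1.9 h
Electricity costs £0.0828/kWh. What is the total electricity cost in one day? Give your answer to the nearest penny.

aquarium pump: 28.1 W × 9.1 h = 256 Wh = 0.2557 kWh
portable space heater: 1236 W × 10.4 h = 12,854 Wh = 12.85 kWh
laptop: 44.41 W × 1.9 h = 84 Wh = 0.08438 kWh
Total energy = 0.2557 + 12.85 + 0.08438 = 13.19 kWh
Cost = 13.19 kWh × £0.0828 = £1.09

£1.09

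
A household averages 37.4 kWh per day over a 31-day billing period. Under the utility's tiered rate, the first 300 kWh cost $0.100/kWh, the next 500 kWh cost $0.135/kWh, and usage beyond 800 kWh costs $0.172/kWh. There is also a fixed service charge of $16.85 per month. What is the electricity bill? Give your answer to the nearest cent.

$176.17

Usage = 37.4 kWh/day × 31 days = 1159.4 kWh
First 300 kWh × $0.100 = $30.00
Next 500 kWh × $0.135 = $67.50
Remaining 359.4 kWh × $0.172 = $61.82
Energy charge = $159.32; + service $16.85 = $176.17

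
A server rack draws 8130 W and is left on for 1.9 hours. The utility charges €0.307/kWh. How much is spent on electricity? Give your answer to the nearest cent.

Energy = 8130 W × 1.9 h = 15,447 Wh = 15.45 kWh
Cost = 15.45 kWh × €0.307/kWh = €4.74

€4.74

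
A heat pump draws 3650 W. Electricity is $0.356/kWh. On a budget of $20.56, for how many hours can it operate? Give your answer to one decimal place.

15.8 h

Energy budget = $20.56 / $0.356 per kWh = 57.75 kWh = 57,753 Wh
Runtime = 57,753 Wh / 3650 W = 15.82 h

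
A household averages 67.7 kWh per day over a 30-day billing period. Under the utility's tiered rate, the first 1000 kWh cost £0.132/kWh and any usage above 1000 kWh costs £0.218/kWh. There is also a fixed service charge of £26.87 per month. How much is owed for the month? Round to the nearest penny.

£383.63

Usage = 67.7 kWh/day × 30 days = 2031 kWh
First 1000 kWh × £0.132 = £132.00
Remaining 1031 kWh × £0.218 = £224.76
Energy charge = £356.76; + service £26.87 = £383.63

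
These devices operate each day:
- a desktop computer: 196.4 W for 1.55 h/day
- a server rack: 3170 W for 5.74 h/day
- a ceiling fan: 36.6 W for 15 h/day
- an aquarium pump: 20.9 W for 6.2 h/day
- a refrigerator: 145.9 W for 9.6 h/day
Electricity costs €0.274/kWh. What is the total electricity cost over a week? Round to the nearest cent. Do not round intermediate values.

desktop computer: 196.4 W × 1.55 h × 7 d = 2,131 Wh = 2.131 kWh
server rack: 3170 W × 5.74 h × 7 d = 127,371 Wh = 127.4 kWh
ceiling fan: 36.6 W × 15 h × 7 d = 3,843 Wh = 3.843 kWh
aquarium pump: 20.9 W × 6.2 h × 7 d = 907 Wh = 0.9071 kWh
refrigerator: 145.9 W × 9.6 h × 7 d = 9,804 Wh = 9.804 kWh
Total energy = 2.131 + 127.4 + 3.843 + 0.9071 + 9.804 = 144.1 kWh
Cost = 144.1 kWh × €0.274 = €39.47

€39.47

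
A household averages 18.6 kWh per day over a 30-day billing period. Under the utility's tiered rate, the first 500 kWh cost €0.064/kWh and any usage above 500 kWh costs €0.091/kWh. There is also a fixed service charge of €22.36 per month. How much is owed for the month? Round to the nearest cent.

Usage = 18.6 kWh/day × 30 days = 558 kWh
First 500 kWh × €0.064 = €32.00
Remaining 58 kWh × €0.091 = €5.28
Energy charge = €37.28; + service €22.36 = €59.64

€59.64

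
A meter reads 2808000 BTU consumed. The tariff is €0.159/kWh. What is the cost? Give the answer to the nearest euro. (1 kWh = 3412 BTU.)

€131

2808000 BTU × (0.00029308 kWh/BTU) = 823 kWh
Cost = 823 kWh × €0.159/kWh = €130.85 ≈ €131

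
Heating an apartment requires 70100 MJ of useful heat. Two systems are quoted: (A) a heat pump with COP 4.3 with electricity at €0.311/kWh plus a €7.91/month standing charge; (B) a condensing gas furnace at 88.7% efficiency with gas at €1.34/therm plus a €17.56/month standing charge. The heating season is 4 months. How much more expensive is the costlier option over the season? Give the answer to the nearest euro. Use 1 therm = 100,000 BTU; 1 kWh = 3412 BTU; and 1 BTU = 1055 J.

Heat load = 70100 MJ = 70,100,000,000 J / 1055 = 66,445,498 BTU
Gas: input = 66,445,498 / 0.887 = 74,910,369 BTU = 749.1 therm → 749.1 × €1.34 = €1,003.80; + 4 × €17.56 standing = €1,074.04
Heat pump: 66,445,498 BTU / 3412 = 19,470 kWh heat; / 4.3 = 4,529 kWh in → × €0.311 = €1,408.47; + 4 × €7.91 standing = €1,440.11
Difference = |€1,074.04 − €1,440.11| = €366.07 ≈ €366

€366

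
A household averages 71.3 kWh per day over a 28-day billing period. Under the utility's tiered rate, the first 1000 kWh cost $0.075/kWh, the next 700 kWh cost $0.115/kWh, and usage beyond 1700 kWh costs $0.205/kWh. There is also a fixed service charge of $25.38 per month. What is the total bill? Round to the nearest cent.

Usage = 71.3 kWh/day × 28 days = 1996.4 kWh
First 1000 kWh × $0.075 = $75.00
Next 700 kWh × $0.115 = $80.50
Remaining 296.4 kWh × $0.205 = $60.76
Energy charge = $216.26; + service $25.38 = $241.64

$241.64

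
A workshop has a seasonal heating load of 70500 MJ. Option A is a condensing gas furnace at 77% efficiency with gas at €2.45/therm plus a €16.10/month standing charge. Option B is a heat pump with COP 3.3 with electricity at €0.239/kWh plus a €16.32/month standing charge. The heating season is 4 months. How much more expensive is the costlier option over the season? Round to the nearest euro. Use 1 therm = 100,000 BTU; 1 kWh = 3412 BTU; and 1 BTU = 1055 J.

Heat load = 70500 MJ = 70,500,000,000 J / 1055 = 66,824,645 BTU
Gas: input = 66,824,645 / 0.77 = 86,785,253 BTU = 867.9 therm → 867.9 × €2.45 = €2,126.24; + 4 × €16.10 standing = €2,190.64
Heat pump: 66,824,645 BTU / 3412 = 19,590 kWh heat; / 3.3 = 5,935 kWh in → × €0.239 = €1,418.44; + 4 × €16.32 standing = €1,483.72
Difference = |€2,190.64 − €1,483.72| = €706.92 ≈ €707

€707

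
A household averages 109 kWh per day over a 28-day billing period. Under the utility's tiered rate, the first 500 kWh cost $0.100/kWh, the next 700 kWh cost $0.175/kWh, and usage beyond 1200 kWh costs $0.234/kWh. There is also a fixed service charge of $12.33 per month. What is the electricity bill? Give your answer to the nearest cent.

$618.20

Usage = 109 kWh/day × 28 days = 3052 kWh
First 500 kWh × $0.100 = $50.00
Next 700 kWh × $0.175 = $122.50
Remaining 1852 kWh × $0.234 = $433.37
Energy charge = $605.87; + service $12.33 = $618.20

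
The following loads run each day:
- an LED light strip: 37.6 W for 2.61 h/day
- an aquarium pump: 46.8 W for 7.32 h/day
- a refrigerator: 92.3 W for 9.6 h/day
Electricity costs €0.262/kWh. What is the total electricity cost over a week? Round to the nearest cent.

€2.43

LED light strip: 37.6 W × 2.61 h × 7 d = 687 Wh = 0.687 kWh
aquarium pump: 46.8 W × 7.32 h × 7 d = 2,398 Wh = 2.398 kWh
refrigerator: 92.3 W × 9.6 h × 7 d = 6,203 Wh = 6.203 kWh
Total energy = 0.687 + 2.398 + 6.203 = 9.288 kWh
Cost = 9.288 kWh × €0.262 = €2.43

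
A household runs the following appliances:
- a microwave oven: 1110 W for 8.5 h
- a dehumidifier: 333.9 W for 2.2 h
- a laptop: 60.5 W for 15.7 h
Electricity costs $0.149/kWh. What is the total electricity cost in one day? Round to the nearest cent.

$1.66

microwave oven: 1110 W × 8.5 h = 9,435 Wh = 9.435 kWh
dehumidifier: 333.9 W × 2.2 h = 735 Wh = 0.7346 kWh
laptop: 60.5 W × 15.7 h = 950 Wh = 0.9498 kWh
Total energy = 9.435 + 0.7346 + 0.9498 = 11.12 kWh
Cost = 11.12 kWh × $0.149 = $1.66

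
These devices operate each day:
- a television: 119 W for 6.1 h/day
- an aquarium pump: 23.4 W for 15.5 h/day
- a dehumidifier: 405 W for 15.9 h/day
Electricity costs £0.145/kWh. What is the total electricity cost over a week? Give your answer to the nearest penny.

television: 119 W × 6.1 h × 7 d = 5,081 Wh = 5.081 kWh
aquarium pump: 23.4 W × 15.5 h × 7 d = 2,539 Wh = 2.539 kWh
dehumidifier: 405 W × 15.9 h × 7 d = 45,076 Wh = 45.08 kWh
Total energy = 5.081 + 2.539 + 45.08 = 52.7 kWh
Cost = 52.7 kWh × £0.145 = £7.64

£7.64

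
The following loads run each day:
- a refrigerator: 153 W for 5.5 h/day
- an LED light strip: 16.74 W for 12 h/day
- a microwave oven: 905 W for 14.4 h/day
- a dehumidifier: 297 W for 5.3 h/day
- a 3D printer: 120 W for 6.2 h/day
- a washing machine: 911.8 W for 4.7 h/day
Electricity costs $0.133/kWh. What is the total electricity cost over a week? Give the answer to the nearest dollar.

$19

refrigerator: 153 W × 5.5 h × 7 d = 5,890 Wh = 5.891 kWh
LED light strip: 16.74 W × 12 h × 7 d = 1,406 Wh = 1.406 kWh
microwave oven: 905 W × 14.4 h × 7 d = 91,224 Wh = 91.22 kWh
dehumidifier: 297 W × 5.3 h × 7 d = 11,019 Wh = 11.02 kWh
3D printer: 120 W × 6.2 h × 7 d = 5,208 Wh = 5.208 kWh
washing machine: 911.8 W × 4.7 h × 7 d = 29,998 Wh = 30 kWh
Total energy = 5.891 + 1.406 + 91.22 + 11.02 + 5.208 + 30 = 144.7 kWh
Cost = 144.7 kWh × $0.133 = $19.25 ≈ $19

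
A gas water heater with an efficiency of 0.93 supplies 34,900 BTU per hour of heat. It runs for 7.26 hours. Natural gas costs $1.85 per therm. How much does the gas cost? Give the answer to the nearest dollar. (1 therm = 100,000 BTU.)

Heat delivered = 34,900 BTU/h × 7.26 h = 253,374 BTU
Gas input = 253,374 / 0.93 = 272,445 BTU
= 272,445 / 100,000 = 2.724 therm
Cost = 2.724 × $1.85/therm = $5.04 ≈ $5

$5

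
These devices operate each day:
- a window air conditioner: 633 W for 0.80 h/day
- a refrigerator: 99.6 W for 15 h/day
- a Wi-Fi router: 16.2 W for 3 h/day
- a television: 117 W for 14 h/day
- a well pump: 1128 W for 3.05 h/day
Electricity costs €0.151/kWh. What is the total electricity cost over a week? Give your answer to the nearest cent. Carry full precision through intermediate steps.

€7.53

window air conditioner: 633 W × 0.80 h × 7 d = 3,545 Wh = 3.545 kWh
refrigerator: 99.6 W × 15 h × 7 d = 10,458 Wh = 10.46 kWh
Wi-Fi router: 16.2 W × 3 h × 7 d = 340 Wh = 0.3402 kWh
television: 117 W × 14 h × 7 d = 11,466 Wh = 11.47 kWh
well pump: 1128 W × 3.05 h × 7 d = 24,083 Wh = 24.08 kWh
Total energy = 3.545 + 10.46 + 0.3402 + 11.47 + 24.08 = 49.89 kWh
Cost = 49.89 kWh × €0.151 = €7.53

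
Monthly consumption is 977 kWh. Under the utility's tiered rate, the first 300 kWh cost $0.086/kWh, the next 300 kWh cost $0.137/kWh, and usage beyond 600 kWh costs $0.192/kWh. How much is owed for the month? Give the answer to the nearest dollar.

$139

First 300 kWh × $0.086 = $25.80
Next 300 kWh × $0.137 = $41.10
Remaining 377 kWh × $0.192 = $72.38
Total = $139.28 ≈ $139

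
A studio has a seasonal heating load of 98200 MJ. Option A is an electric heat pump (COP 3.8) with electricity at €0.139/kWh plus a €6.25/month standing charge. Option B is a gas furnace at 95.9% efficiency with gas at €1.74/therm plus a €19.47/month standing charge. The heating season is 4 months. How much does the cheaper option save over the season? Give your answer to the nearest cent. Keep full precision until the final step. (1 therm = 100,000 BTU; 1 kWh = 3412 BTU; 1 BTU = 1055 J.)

Heat load = 98200 MJ = 98,200,000,000 J / 1055 = 93,080,569 BTU
Gas: input = 93,080,569 / 0.959 = 97,060,030 BTU = 970.6 therm → 970.6 × €1.74 = €1,688.84; + 4 × €19.47 standing = €1,766.72
Heat pump: 93,080,569 BTU / 3412 = 27,280 kWh heat; / 3.8 = 7,179 kWh in → × €0.139 = €997.89; + 4 × €6.25 standing = €1,022.89
Difference = |€1,766.72 − €1,022.89| = €743.84

€743.84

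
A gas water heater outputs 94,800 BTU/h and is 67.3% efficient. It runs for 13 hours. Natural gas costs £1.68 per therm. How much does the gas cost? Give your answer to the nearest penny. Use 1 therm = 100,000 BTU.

£30.76

Heat delivered = 94,800 BTU/h × 13 h = 1,232,400 BTU
Gas input = 1,232,400 / 0.673 = 1,831,204 BTU
= 1,831,204 / 100,000 = 18.31 therm
Cost = 18.31 × £1.68/therm = £30.76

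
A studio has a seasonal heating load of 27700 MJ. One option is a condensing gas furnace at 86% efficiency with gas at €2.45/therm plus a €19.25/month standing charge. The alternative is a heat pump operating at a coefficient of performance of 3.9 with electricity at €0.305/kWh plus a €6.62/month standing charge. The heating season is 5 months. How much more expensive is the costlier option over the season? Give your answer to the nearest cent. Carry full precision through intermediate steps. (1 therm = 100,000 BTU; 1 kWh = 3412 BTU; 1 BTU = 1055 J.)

€209.34

Heat load = 27700 MJ = 27,700,000,000 J / 1055 = 26,255,924 BTU
Gas: input = 26,255,924 / 0.86 = 30,530,144 BTU = 305.3 therm → 305.3 × €2.45 = €747.99; + 5 × €19.25 standing = €844.24
Heat pump: 26,255,924 BTU / 3412 = 7,695 kWh heat; / 3.9 = 1,973 kWh in → × €0.305 = €601.80; + 5 × €6.62 standing = €634.90
Difference = |€844.24 − €634.90| = €209.34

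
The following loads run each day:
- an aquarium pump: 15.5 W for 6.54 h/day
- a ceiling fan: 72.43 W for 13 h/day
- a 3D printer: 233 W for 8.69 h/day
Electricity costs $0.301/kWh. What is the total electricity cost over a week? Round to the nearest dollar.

$6

aquarium pump: 15.5 W × 6.54 h × 7 d = 710 Wh = 0.7096 kWh
ceiling fan: 72.43 W × 13 h × 7 d = 6,591 Wh = 6.591 kWh
3D printer: 233 W × 8.69 h × 7 d = 14,173 Wh = 14.17 kWh
Total energy = 0.7096 + 6.591 + 14.17 = 21.47 kWh
Cost = 21.47 kWh × $0.301 = $6.46 ≈ $6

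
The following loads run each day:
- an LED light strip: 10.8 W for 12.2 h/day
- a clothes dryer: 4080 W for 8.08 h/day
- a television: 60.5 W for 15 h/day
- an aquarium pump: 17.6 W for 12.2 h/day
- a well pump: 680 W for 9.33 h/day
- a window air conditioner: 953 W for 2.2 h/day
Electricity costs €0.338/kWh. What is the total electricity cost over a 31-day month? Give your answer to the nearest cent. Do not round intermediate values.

LED light strip: 10.8 W × 12.2 h × 31 d = 4,085 Wh = 4.085 kWh
clothes dryer: 4080 W × 8.08 h × 31 d = 1,021,958 Wh = 1,022 kWh
television: 60.5 W × 15 h × 31 d = 28,132 Wh = 28.13 kWh
aquarium pump: 17.6 W × 12.2 h × 31 d = 6,656 Wh = 6.656 kWh
well pump: 680 W × 9.33 h × 31 d = 196,676 Wh = 196.7 kWh
window air conditioner: 953 W × 2.2 h × 31 d = 64,995 Wh = 64.99 kWh
Total energy = 4.085 + 1,022 + 28.13 + 6.656 + 196.7 + 64.99 = 1,323 kWh
Cost = 1,323 kWh × €0.338 = €447.01

€447.01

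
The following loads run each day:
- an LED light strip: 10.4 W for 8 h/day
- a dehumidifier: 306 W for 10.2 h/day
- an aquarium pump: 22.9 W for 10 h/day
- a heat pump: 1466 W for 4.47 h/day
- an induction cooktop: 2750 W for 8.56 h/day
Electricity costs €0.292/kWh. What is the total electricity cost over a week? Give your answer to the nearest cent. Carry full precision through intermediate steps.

€68.53

LED light strip: 10.4 W × 8 h × 7 d = 582 Wh = 0.5824 kWh
dehumidifier: 306 W × 10.2 h × 7 d = 21,848 Wh = 21.85 kWh
aquarium pump: 22.9 W × 10 h × 7 d = 1,603 Wh = 1.603 kWh
heat pump: 1466 W × 4.47 h × 7 d = 45,871 Wh = 45.87 kWh
induction cooktop: 2750 W × 8.56 h × 7 d = 164,780 Wh = 164.8 kWh
Total energy = 0.5824 + 21.85 + 1.603 + 45.87 + 164.8 = 234.7 kWh
Cost = 234.7 kWh × €0.292 = €68.53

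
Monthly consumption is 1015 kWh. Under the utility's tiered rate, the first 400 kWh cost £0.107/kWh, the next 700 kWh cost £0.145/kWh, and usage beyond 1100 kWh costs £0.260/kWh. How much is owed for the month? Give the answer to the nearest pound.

First 400 kWh × £0.107 = £42.80
Next 615 kWh × £0.145 = £89.17
Remaining tier: 0 kWh (not reached)
Total = £131.97 ≈ £132

£132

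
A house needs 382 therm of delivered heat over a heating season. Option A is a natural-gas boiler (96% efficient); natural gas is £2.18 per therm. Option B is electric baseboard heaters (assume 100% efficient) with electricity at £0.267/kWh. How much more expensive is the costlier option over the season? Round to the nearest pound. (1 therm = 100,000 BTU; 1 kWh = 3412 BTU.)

Heat load = 382 therm × 100,000 = 38,200,000 BTU
Gas: input = 38,200,000 / 0.96 = 39,791,667 BTU = 397.9 therm → 397.9 × £2.18 = £867.46
Electric: 38,200,000 BTU / 3412 = 11,200 kWh → × £0.267 = £2,989.27
Difference = |£867.46 − £2,989.27| = £2,121.81 ≈ £2122

£2122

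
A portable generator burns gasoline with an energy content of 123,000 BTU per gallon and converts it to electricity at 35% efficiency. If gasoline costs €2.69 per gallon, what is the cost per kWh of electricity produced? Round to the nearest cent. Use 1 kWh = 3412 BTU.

€0.21

Electrical output per gallon = 123,000 BTU × 0.35 / 3412 BTU/kWh = 12.62 kWh
Cost per kWh = €2.69 / 12.62 kWh = €0.213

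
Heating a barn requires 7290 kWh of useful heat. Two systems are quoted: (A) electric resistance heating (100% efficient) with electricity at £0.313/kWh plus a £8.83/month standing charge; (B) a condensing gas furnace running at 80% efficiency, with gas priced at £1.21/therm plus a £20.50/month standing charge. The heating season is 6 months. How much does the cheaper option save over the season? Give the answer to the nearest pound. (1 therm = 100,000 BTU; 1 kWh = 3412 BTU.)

Heat load = 7290 kWh × 3412 = 24,873,480 BTU
Gas: input = 24,873,480 / 0.80 = 31,091,850 BTU = 310.9 therm → 310.9 × £1.21 = £376.21; + 6 × £20.50 standing = £499.21
Electric: 24,873,480 BTU / 3412 = 7,290 kWh → × £0.313 = £2,281.77; + 6 × £8.83 standing = £2,334.75
Difference = |£499.21 − £2,334.75| = £1,835.54 ≈ £1836

£1836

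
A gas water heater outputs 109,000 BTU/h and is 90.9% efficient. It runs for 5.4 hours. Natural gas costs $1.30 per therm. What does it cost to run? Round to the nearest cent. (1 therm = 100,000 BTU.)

Heat delivered = 109,000 BTU/h × 5.4 h = 588,600 BTU
Gas input = 588,600 / 0.909 = 647,525 BTU
= 647,525 / 100,000 = 6.475 therm
Cost = 6.475 × $1.30/therm = $8.42

$8.42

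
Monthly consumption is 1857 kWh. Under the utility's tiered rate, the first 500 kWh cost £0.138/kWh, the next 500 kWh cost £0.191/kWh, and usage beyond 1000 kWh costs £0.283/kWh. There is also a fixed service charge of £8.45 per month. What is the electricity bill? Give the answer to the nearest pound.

First 500 kWh × £0.138 = £69.00
Next 500 kWh × £0.191 = £95.50
Remaining 857 kWh × £0.283 = £242.53
Energy charge = £407.03; + service £8.45 = £415.48 ≈ £415

£415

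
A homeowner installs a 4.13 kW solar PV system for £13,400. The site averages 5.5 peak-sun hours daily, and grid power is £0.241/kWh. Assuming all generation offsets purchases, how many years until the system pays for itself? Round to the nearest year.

Daily generation = 4.13 kW × 5.5 h = 22.71 kWh
Annual generation = 22.71 × 365 = 8291 kWh
Annual savings = 8291 × £0.241 = £1,998.12
Payback = £13,400 / £1,998.12 = 6.71 years

7 years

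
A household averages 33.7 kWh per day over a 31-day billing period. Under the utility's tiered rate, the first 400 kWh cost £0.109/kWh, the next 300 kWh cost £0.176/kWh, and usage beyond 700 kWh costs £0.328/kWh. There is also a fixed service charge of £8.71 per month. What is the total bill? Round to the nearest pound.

£218

Usage = 33.7 kWh/day × 31 days = 1044.7 kWh
First 400 kWh × £0.109 = £43.60
Next 300 kWh × £0.176 = £52.80
Remaining 344.7 kWh × £0.328 = £113.06
Energy charge = £209.46; + service £8.71 = £218.17 ≈ £218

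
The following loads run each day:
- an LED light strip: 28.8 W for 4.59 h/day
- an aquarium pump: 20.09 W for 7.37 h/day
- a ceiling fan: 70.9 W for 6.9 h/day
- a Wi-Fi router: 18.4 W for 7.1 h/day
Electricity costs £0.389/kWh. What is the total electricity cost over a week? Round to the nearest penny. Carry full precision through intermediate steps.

LED light strip: 28.8 W × 4.59 h × 7 d = 925 Wh = 0.9253 kWh
aquarium pump: 20.09 W × 7.37 h × 7 d = 1,036 Wh = 1.036 kWh
ceiling fan: 70.9 W × 6.9 h × 7 d = 3,424 Wh = 3.424 kWh
Wi-Fi router: 18.4 W × 7.1 h × 7 d = 914 Wh = 0.9145 kWh
Total energy = 0.9253 + 1.036 + 3.424 + 0.9145 = 6.301 kWh
Cost = 6.301 kWh × £0.389 = £2.45

£2.45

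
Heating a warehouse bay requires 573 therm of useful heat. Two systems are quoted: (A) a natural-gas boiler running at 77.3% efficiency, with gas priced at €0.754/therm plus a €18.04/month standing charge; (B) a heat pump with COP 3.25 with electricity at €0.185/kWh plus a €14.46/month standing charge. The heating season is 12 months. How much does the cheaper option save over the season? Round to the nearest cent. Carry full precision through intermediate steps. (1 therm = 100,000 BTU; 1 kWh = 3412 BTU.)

Heat load = 573 therm × 100,000 = 57,300,000 BTU
Gas: input = 57,300,000 / 0.773 = 74,126,779 BTU = 741.3 therm → 741.3 × €0.754 = €558.92; + 12 × €18.04 standing = €775.40
Heat pump: 57,300,000 BTU / 3412 = 16,790 kWh heat; / 3.25 = 5,167 kWh in → × €0.185 = €955.95; + 12 × €14.46 standing = €1,129.47
Difference = |€775.40 − €1,129.47| = €354.07

€354.07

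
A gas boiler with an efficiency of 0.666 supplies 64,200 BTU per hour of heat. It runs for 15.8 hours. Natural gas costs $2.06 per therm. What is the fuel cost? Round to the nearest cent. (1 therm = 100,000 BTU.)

Heat delivered = 64,200 BTU/h × 15.8 h = 1,014,360 BTU
Gas input = 1,014,360 / 0.666 = 1,523,063 BTU
= 1,523,063 / 100,000 = 15.23 therm
Cost = 15.23 × $2.06/therm = $31.38

$31.38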